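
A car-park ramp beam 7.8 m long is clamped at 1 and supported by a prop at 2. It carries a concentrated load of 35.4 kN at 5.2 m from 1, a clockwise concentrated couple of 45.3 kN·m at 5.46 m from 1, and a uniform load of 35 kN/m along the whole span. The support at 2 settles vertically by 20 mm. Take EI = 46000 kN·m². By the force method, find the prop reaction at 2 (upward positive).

R_2 = 122.8 kN

Choose R_2 as the redundant. The primary structure is the cantilever fixed at 1.
Free-end deflection of the primary structure under the applied loading (downward +):
  point load 35.4 at a = 5.2: Pa²(3L − a)/(6EI) = 2904/EI
  clockwise couple 45.3 at a = 5.46: M₀a(2L − a)/(2EI) = 1254/EI
  UDL 35: wL⁴/(8EI) = 16194/EI
  δ_0 = 20352/EI
Tip deflection under a unit load at 2: L³/(3EI) = 158.2/EI.
With EI = 46000 kN·m²: δ_0 = 0.44243 m and δ_{22} = 0.003439 m/kN.
Compatibility — the beam at 2 must follow the support down by 0.02 m: δ_0 − R_2·δ_{22} = 0.02, so R_2 = (0.44243 − 0.02)/0.003439 = 122.8 kN.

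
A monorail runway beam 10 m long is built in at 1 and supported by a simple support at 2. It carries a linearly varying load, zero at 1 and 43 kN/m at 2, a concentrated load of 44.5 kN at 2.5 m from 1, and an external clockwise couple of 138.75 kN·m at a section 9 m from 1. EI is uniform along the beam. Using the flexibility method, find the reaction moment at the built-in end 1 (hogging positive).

M_1 = 256.5 kN·m

Choose R_2 as the redundant. The primary structure is the cantilever fixed at 1.
Primary-structure tip deflection at 2 by superposition:
  triangular load, peak 43 at the free end: 11w₀L⁴/(120EI) = 39417/EI
  point load 44.5 at a = 2.5: Pa²(3L − a)/(6EI) = 1275/EI
  clockwise couple 138.75 at a = 9: M₀a(2L − a)/(2EI) = 6868/EI
  δ_0 = 47560/EI
Tip deflection under a unit load at 2: L³/(3EI) = 333.3/EI.
The prop prevents deflection at 2: R_2 = δ_0/δ_{22} = 47560/333.3 = 142.7 kN.
Moment equilibrium about 1: M_1 = Σ(load moments about 1) − R_2·L = 1683 − 142.7×10 = 256.5 kN·m.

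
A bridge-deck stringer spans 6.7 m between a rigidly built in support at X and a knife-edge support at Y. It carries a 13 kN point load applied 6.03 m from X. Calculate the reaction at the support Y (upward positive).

R_Y = 11.06 kN

Take the reaction at Y as the redundant and release it; the primary structure is a cantilever fixed at X.
Downward deflection at the released point Y due to the loads:
  point load 13 at a = 6.03: Pa²(3L − a)/(6EI) = 1108/EI
Tip deflection under a unit load at Y: L³/(3EI) = 100.3/EI.
Compatibility at Y: δ_0 − R_Y·δ_{YY} = 0, so R_Y = 1108/100.3 = 11.06 kN.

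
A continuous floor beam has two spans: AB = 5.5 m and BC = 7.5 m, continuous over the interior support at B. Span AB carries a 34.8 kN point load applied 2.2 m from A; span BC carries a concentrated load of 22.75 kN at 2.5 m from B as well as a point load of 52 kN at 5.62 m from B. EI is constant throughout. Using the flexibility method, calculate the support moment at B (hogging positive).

Take M_B as the redundant. Released structure: two simple spans AB and BC with a hinge at B.
Rotations at B on the released spans (each span's end-slope, ×1/EI):
  span AB: point load 34.8 at a = 2.2: Pab(L + a)/(6LEI) = 58.95/EI
  span BC: point load 22.75 at a = 2.5: Pab(L + b)/(6LEI) = 78.99/EI
  span BC: point load 52 at a = 5.62: Pab(L + b)/(6LEI) = 114.5/EI
  relative rotation θ_0 = (58.95 + 193.5)/EI = 252.5/EI
A unit hogging moment at B produces rotation L₁/(3EI) + L₂/(3EI) = 4.333/EI.
Compatibility: M_B·(L₁+L₂)/(3EI) = θ_0, giving M_B = 58.26 kN·m (hogging).

M_B = 58.26 kN·m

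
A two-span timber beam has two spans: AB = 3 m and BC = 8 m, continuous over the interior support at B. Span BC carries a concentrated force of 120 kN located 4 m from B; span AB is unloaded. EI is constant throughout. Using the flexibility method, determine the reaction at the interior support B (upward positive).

Take M_B as the redundant. Released structure: two simple spans AB and BC with a hinge at B.
End slopes at the hinge B, treating each span as simply supported:
  span BC: point load 120 at a = 4: Pab(L + b)/(6LEI) = 480/EI
  relative rotation θ_0 = (0 + 480)/EI = 480/EI
A unit hogging moment at B produces rotation L₁/(3EI) + L₂/(3EI) = 3.667/EI.
Compatibility: M_B·(L₁+L₂)/(3EI) = θ_0, giving M_B = 130.9 kN·m (hogging).
Span AB, ΣM about A with M_B applied at B: R_B^{AB}·3 = 0 + 130.9, so R_B^{AB} = 43.64 kN and R_A = 0 − 43.64 = -43.64 kN.
Span BC, ΣM about C: R_B^{BC}·8 = 480 + 130.9, so R_B^{BC} = 76.36 kN and R_C = 120 − 76.36 = 43.64 kN.
R_B = 43.64 + 76.36 = 120 kN.

R_B = 120 kN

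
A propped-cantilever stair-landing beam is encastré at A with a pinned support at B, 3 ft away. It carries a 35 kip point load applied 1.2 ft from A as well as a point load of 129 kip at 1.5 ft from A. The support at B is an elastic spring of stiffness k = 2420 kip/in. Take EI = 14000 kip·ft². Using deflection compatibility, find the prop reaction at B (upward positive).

Remove the prop at B; the released (primary) structure is a cantilever built in at A.
Deflection at B on the released cantilever, summing each load's contribution:
  point load 35 at a = 1.2: Pa²(3L − a)/(6EI) = 65.52/EI
  point load 129 at a = 1.5: Pa²(3L − a)/(6EI) = 362.8/EI
  δ_0 = 428.3/EI
Tip deflection under a unit load at B: L³/(3EI) = 9/EI.
With EI = 14000 kip·ft²: δ_0 = 0.030595 ft and δ_{BB} = 0.000643 ft/kip.
Compatibility — the spring shortens by R_B/k under the reaction it provides: δ_0 − R_B·δ_{BB} = R_B/k. With 1/k = 1/(2420×12) ft/kip = 0.000034 ft/kip, R_B = δ_0 / (δ_{BB} + 1/k) = 0.030595 / (0.000643 + 0.000034) = 45.17 kip.

R_B = 45.17 kip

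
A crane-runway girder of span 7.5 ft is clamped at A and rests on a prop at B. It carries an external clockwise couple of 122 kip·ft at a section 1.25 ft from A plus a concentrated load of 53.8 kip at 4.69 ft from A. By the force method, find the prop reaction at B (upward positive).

R_B = 32.43 kip

Take the reaction at B as the redundant and release it; the primary structure is a cantilever fixed at A.
Deflection at B on the released cantilever, summing each load's contribution:
  clockwise couple 122 at a = 1.25: M₀a(2L − a)/(2EI) = 1048/EI
  point load 53.8 at a = 4.69: Pa²(3L − a)/(6EI) = 3513/EI
  δ_0 = 4561/EI
Flexibility coefficient — unit upward force at B: δ_{BB} = L³/(3EI) = 140.6/EI.
Compatibility at B: δ_0 − R_B·δ_{BB} = 0, so R_B = 4561/140.6 = 32.43 kip.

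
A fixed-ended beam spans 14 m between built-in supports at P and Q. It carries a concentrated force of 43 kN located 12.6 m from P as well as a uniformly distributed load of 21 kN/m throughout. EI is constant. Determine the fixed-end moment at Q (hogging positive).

Take the two fixed-end moments M_P, M_Q as redundants; the released structure is the simple span PQ.
On the primary (simply-supported) span, the end slopes from the loading are:
  at P: point load 43 at a = 12.6: Pab(L + b)/(6LEI) = 139.1/EI
  at Q: point load 43 at a = 12.6: Pab(L + a)/(6LEI) = 240.2/EI
  at P: UDL 21: wL³/(24EI) = 2401/EI
  at Q: UDL 21: wL³/(24EI) = 2401/EI
  θ_P0 = 2540/EI,  θ_Q0 = 2641/EI
Flexibility coefficients: a unit moment at one end gives L/(3EI) there and L/(6EI) at the far end, so f₁₁ = f₂₂ = 4.667/EI and f₁₂ = f₂₁ = 2.333/EI.
Compatibility — zero rotation at each built-in end:
  4.667 M_P + 2.333 M_Q = 2540
  2.333 M_P + 4.667 M_Q = 2641
Solving the pair gives M_P = 348.4 kN·m and M_Q = 391.8 kN·m (hogging).

M_Q = 391.8 kN·m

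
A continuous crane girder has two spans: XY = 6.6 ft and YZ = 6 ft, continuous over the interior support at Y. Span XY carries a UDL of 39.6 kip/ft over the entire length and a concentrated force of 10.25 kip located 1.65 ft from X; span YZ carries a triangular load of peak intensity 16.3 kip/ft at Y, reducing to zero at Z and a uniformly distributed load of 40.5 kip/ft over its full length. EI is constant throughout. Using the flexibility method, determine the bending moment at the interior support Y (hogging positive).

Insert a hinge at Y; M_Y is the redundant, and each span becomes simply supported.
Rotations at Y on the released spans (each span's end-slope, ×1/EI):
  span XY: UDL 39.6: wL³/(24EI) = 474.4/EI
  span XY: point load 10.25 at a = 1.65: Pab(L + a)/(6LEI) = 17.44/EI
  span YZ: triangular load, peak 16.3: w₀L³/(45EI) = 78.24/EI
  span YZ: UDL 40.5: wL³/(24EI) = 364.5/EI
  relative rotation θ_0 = (491.8 + 442.7)/EI = 934.5/EI
A unit hogging moment at Y produces rotation L₁/(3EI) + L₂/(3EI) = 4.2/EI.
Compatibility: M_Y·(L₁+L₂)/(3EI) = θ_0, giving M_Y = 222.5 kip·ft (hogging).

M_Y = 222.5 kip·ft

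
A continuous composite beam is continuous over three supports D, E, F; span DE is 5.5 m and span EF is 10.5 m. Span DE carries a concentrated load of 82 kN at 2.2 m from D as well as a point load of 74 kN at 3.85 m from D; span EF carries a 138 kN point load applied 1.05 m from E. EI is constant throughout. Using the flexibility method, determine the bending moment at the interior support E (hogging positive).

M_E = 132.3 kN·m

Release continuity at E by inserting a hinge; the redundant is the internal moment M_E. The primary structure is two simply-supported spans DE and EF.
Discontinuity in slope at E on the released structure — sum the simple-span end rotations:
  span DE: point load 82 at a = 2.2: Pab(L + a)/(6LEI) = 138.9/EI
  span DE: point load 74 at a = 3.85: Pab(L + a)/(6LEI) = 133.2/EI
  span EF: point load 138 at a = 1.05: Pab(L + b)/(6LEI) = 433.6/EI
  relative rotation θ_0 = (272.1 + 433.6)/EI = 705.7/EI
A unit hogging moment at E produces rotation L₁/(3EI) + L₂/(3EI) = 5.333/EI.
Slope continuity at E: θ_0 = M_E·5.333/EI, so M_E = 705.7/5.333 = 132.3 kN·m (hogging).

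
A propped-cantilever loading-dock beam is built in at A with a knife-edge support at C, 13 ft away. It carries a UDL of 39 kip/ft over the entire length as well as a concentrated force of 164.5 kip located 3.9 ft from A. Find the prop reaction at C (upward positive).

R_C = 210.1 kip

Choose R_C as the redundant. The primary structure is the cantilever fixed at A.
Free-end deflection of the primary structure under the applied loading (downward +):
  UDL 39: wL⁴/(8EI) = 139235/EI
  point load 164.5 at a = 3.9: Pa²(3L − a)/(6EI) = 14637/EI
  δ_0 = 153872/EI
Flexibility coefficient — unit upward force at C: δ_{CC} = L³/(3EI) = 732.3/EI.
The prop prevents deflection at C: R_C = δ_0/δ_{CC} = 153872/732.3 = 210.1 kip.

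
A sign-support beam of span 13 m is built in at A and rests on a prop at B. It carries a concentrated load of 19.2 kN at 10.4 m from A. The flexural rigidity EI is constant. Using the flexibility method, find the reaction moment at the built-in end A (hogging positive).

M_A = 23.96 kN·m

Choose R_B as the redundant. The primary structure is the cantilever fixed at A.
Deflection at B on the released cantilever, summing each load's contribution:
  point load 19.2 at a = 10.4: Pa²(3L − a)/(6EI) = 9899/EI
Flexibility coefficient — unit upward force at B: δ_{BB} = L³/(3EI) = 732.3/EI.
Compatibility at B: δ_0 − R_B·δ_{BB} = 0, so R_B = 9899/732.3 = 13.52 kN.
Moment equilibrium about A: M_A = Σ(load moments about A) − R_B·L = 199.7 − 13.52×13 = 23.96 kN·m.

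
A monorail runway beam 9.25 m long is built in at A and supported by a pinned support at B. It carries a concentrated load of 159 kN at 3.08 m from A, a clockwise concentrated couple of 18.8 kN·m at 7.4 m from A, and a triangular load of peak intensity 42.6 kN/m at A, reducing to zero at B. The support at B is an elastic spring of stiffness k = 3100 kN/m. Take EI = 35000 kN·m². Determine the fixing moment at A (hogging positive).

M_A = 532 kN·m

Take the reaction at B as the redundant and release it; the primary structure is a cantilever fixed at A.
Primary-structure tip deflection at B by superposition:
  point load 159 at a = 3.08: Pa²(3L − a)/(6EI) = 6202/EI
  clockwise couple 18.8 at a = 7.4: M₀a(2L − a)/(2EI) = 772.1/EI
  triangular load, peak 42.6 at the fixed end: w₀L⁴/(30EI) = 10396/EI
  δ_0 = 17370/EI
Flexibility coefficient — unit upward force at B: δ_{BB} = L³/(3EI) = 263.8/EI.
With EI = 35000 kN·m²: δ_0 = 0.49628 m and δ_{BB} = 0.007538 m/kN.
Compatibility — the spring shortens by R_B/k under the reaction it provides: δ_0 − R_B·δ_{BB} = R_B/k. With 1/k = 0.000323 m/kN, R_B = δ_0 / (δ_{BB} + 1/k) = 0.49628 / (0.007538 + 0.000323) = 63.14 kN.
Moment equilibrium about A: M_A = Σ(load moments about A) − R_B·L = 1116 − 63.14×9.25 = 532 kN·m.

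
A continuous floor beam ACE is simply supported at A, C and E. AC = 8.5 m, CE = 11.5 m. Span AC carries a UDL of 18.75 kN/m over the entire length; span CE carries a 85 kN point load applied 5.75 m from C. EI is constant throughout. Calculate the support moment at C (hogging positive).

M_C = 177.4 kN·m

Take M_C as the redundant. Released structure: two simple spans AC and CE with a hinge at C.
Discontinuity in slope at C on the released structure — sum the simple-span end rotations:
  span AC: UDL 18.75: wL³/(24EI) = 479.8/EI
  span CE: point load 85 at a = 5.75: Pab(L + b)/(6LEI) = 702.6/EI
  relative rotation θ_0 = (479.8 + 702.6)/EI = 1182/EI
A unit hogging moment at C produces rotation L₁/(3EI) + L₂/(3EI) = 6.667/EI.
Slope continuity at C: θ_0 = M_C·6.667/EI, so M_C = 1182/6.667 = 177.4 kN·m (hogging).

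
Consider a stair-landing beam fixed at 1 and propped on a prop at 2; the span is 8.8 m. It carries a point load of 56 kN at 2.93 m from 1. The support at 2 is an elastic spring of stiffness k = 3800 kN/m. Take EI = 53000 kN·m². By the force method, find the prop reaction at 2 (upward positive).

R_2 = 7.8 kN

Choose R_2 as the redundant. The primary structure is the cantilever fixed at 1.
Free-end deflection of the primary structure under the applied loading (downward +):
  point load 56 at a = 2.93: Pa²(3L − a)/(6EI) = 1881/EI
Tip deflection under a unit load at 2: L³/(3EI) = 227.2/EI.
With EI = 53000 kN·m²: δ_0 = 0.035482 m and δ_{22} = 0.004286 m/kN.
Compatibility — the spring shortens by R_2/k under the reaction it provides: δ_0 − R_2·δ_{22} = R_2/k. With 1/k = 0.000263 m/kN, R_2 = δ_0 / (δ_{22} + 1/k) = 0.035482 / (0.004286 + 0.000263) = 7.8 kN.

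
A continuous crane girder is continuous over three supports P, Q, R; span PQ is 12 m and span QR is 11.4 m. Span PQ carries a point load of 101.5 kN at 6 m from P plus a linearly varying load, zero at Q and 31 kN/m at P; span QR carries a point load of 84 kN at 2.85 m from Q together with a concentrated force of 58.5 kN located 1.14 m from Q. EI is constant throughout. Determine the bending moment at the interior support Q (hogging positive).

M_Q = 355 kN·m

Take M_Q as the redundant. Released structure: two simple spans PQ and QR with a hinge at Q.
End slopes at the hinge Q, treating each span as simply supported:
  span PQ: point load 101.5 at a = 6: Pab(L + a)/(6LEI) = 913.5/EI
  span PQ: triangular load, peak 31: 7w₀L³/(360EI) = 1042/EI
  span QR: point load 84 at a = 2.85: Pab(L + b)/(6LEI) = 597/EI
  span QR: point load 58.5 at a = 1.14: Pab(L + b)/(6LEI) = 216.7/EI
  relative rotation θ_0 = (1955 + 813.7)/EI = 2769/EI
A unit hogging moment at Q produces rotation L₁/(3EI) + L₂/(3EI) = 7.8/EI.
Compatibility: M_Q·(L₁+L₂)/(3EI) = θ_0, giving M_Q = 355 kN·m (hogging).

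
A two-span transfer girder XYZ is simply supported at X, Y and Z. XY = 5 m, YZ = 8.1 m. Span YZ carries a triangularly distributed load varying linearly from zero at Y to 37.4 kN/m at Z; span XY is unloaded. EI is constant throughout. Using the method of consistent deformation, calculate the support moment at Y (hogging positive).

Insert a hinge at Y; M_Y is the redundant, and each span becomes simply supported.
End slopes at the hinge Y, treating each span as simply supported:
  span YZ: triangular load, peak 37.4: 7w₀L³/(360EI) = 386.5/EI
  relative rotation θ_0 = (0 + 386.5)/EI = 386.5/EI
A unit hogging moment at Y produces rotation L₁/(3EI) + L₂/(3EI) = 4.367/EI.
Slope continuity at Y: θ_0 = M_Y·4.367/EI, so M_Y = 386.5/4.367 = 88.51 kN·m (hogging).

M_Y = 88.51 kN·m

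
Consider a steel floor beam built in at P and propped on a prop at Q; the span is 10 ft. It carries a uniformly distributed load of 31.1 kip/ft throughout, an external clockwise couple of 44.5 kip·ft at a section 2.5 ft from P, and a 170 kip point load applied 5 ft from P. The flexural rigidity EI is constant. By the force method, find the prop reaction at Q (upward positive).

Release the roller at Q. Primary structure: cantilever fixed at P.
Downward deflection at the released point Q due to the loads:
  UDL 31.1: wL⁴/(8EI) = 38875/EI
  clockwise couple 44.5 at a = 2.5: M₀a(2L − a)/(2EI) = 973.4/EI
  point load 170 at a = 5: Pa²(3L − a)/(6EI) = 17708/EI
  δ_0 = 57557/EI
Tip deflection under a unit load at Q: L³/(3EI) = 333.3/EI.
The prop prevents deflection at Q: R_Q = δ_0/δ_{QQ} = 57557/333.3 = 172.7 kip.

R_Q = 172.7 kip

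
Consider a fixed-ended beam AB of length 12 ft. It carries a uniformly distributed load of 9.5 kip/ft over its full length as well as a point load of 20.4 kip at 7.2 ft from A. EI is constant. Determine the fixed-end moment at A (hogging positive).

Take the two fixed-end moments M_A, M_B as redundants; the released structure is the simple span AB.
On the primary (simply-supported) span, the end slopes from the loading are:
  at A: UDL 9.5: wL³/(24EI) = 684/EI
  at B: UDL 9.5: wL³/(24EI) = 684/EI
  at A: point load 20.4 at a = 7.2: Pab(L + b)/(6LEI) = 164.5/EI
  at B: point load 20.4 at a = 7.2: Pab(L + a)/(6LEI) = 188/EI
  θ_A0 = 848.5/EI,  θ_B0 = 872/EI
Flexibility coefficients: a unit moment at one end gives L/(3EI) there and L/(6EI) at the far end, so f₁₁ = f₂₂ = 4/EI and f₁₂ = f₂₁ = 2/EI.
Compatibility — zero rotation at each built-in end:
  4 M_A + 2 M_B = 848.5
  2 M_A + 4 M_B = 872
Solving the pair gives M_A = 137.5 kip·ft and M_B = 149.3 kip·ft (hogging).

M_A = 137.5 kip·ft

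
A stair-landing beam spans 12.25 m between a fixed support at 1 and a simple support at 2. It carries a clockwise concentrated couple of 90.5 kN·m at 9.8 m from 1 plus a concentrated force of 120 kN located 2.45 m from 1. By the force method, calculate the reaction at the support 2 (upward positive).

R_2 = 17.36 kN

Remove the prop at 2; the released (primary) structure is a cantilever built in at 1.
Downward deflection at the released point 2 due to the loads:
  clockwise couple 90.5 at a = 9.8: M₀a(2L − a)/(2EI) = 6519/EI
  point load 120 at a = 2.45: Pa²(3L − a)/(6EI) = 4118/EI
  δ_0 = 10636/EI
Tip deflection under a unit load at 2: L³/(3EI) = 612.8/EI.
Compatibility at 2: δ_0 − R_2·δ_{22} = 0, so R_2 = 10636/612.8 = 17.36 kN.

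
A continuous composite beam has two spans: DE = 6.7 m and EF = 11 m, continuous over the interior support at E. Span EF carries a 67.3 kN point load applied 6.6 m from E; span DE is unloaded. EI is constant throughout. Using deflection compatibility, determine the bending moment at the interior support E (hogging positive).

M_E = 77.29 kN·m

Insert a hinge at E; M_E is the redundant, and each span becomes simply supported.
Discontinuity in slope at E on the released structure — sum the simple-span end rotations:
  span EF: point load 67.3 at a = 6.6: Pab(L + b)/(6LEI) = 456/EI
  relative rotation θ_0 = (0 + 456)/EI = 456/EI
A unit hogging moment at E produces rotation L₁/(3EI) + L₂/(3EI) = 5.9/EI.
Slope continuity at E: θ_0 = M_E·5.9/EI, so M_E = 456/5.9 = 77.29 kN·m (hogging).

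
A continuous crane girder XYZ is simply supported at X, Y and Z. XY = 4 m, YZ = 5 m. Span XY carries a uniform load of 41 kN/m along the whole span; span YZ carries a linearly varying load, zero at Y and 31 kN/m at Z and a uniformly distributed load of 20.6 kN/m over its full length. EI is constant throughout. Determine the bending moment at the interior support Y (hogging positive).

M_Y = 97.32 kN·m

Insert a hinge at Y; M_Y is the redundant, and each span becomes simply supported.
Discontinuity in slope at Y on the released structure — sum the simple-span end rotations:
  span XY: UDL 41: wL³/(24EI) = 109.3/EI
  span YZ: triangular load, peak 31: 7w₀L³/(360EI) = 75.35/EI
  span YZ: UDL 20.6: wL³/(24EI) = 107.3/EI
  relative rotation θ_0 = (109.3 + 182.6)/EI = 292/EI
A unit hogging moment at Y produces rotation L₁/(3EI) + L₂/(3EI) = 3/EI.
Slope continuity at Y: θ_0 = M_Y·3/EI, so M_Y = 292/3 = 97.32 kN·m (hogging).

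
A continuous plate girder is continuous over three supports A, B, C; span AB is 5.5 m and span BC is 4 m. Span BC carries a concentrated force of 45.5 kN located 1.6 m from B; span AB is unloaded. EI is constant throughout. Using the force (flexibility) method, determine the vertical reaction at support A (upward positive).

Insert a hinge at B; M_B is the redundant, and each span becomes simply supported.
Rotations at B on the released spans (each span's end-slope, ×1/EI):
  span BC: point load 45.5 at a = 1.6: Pab(L + b)/(6LEI) = 46.59/EI
  relative rotation θ_0 = (0 + 46.59)/EI = 46.59/EI
A unit hogging moment at B produces rotation L₁/(3EI) + L₂/(3EI) = 3.167/EI.
Compatibility: M_B·(L₁+L₂)/(3EI) = θ_0, giving M_B = 14.71 kN·m (hogging).
Span AB, ΣM about A with M_B applied at B: R_B^{AB}·5.5 = 0 + 14.71, so R_B^{AB} = 2.675 kN and R_A = 0 − 2.675 = -2.675 kN.

R_A = -2.675 kN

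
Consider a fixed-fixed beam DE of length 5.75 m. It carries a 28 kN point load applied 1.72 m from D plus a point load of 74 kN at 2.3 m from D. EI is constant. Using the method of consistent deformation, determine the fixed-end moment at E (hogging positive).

M_E = 50.94 kN·m

Release both end moments; the primary structure is a simply-supported span DE with redundants M_D and M_E.
Simple-span end rotations at D and E under the given loads:
  at D: point load 28 at a = 1.72: Pab(L + b)/(6LEI) = 55.02/EI
  at E: point load 28 at a = 1.72: Pab(L + a)/(6LEI) = 42.02/EI
  at D: point load 74 at a = 2.3: Pab(L + b)/(6LEI) = 156.6/EI
  at E: point load 74 at a = 2.3: Pab(L + a)/(6LEI) = 137/EI
  θ_D0 = 211.6/EI,  θ_E0 = 179/EI
Flexibility coefficients: a unit moment at one end gives L/(3EI) there and L/(6EI) at the far end, so f₁₁ = f₂₂ = 1.917/EI and f₁₂ = f₂₁ = 0.9583/EI.
Compatibility — zero rotation at each built-in end:
  1.917 M_D + 0.9583 M_E = 211.6
  0.9583 M_D + 1.917 M_E = 179
Solving the pair gives M_D = 84.93 kN·m and M_E = 50.94 kN·m (hogging).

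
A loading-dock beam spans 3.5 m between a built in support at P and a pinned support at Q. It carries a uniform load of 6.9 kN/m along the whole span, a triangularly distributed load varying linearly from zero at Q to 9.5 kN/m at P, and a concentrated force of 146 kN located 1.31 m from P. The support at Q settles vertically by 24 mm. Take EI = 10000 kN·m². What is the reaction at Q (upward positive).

Choose R_Q as the redundant. The primary structure is the cantilever fixed at P.
Downward deflection at the released point Q due to the loads:
  UDL 6.9: wL⁴/(8EI) = 129.4/EI
  triangular load, peak 9.5 at the fixed end: w₀L⁴/(30EI) = 47.52/EI
  point load 146 at a = 1.31: Pa²(3L − a)/(6EI) = 383.8/EI
  δ_0 = 560.7/EI
Flexibility coefficient — unit upward force at Q: δ_{QQ} = L³/(3EI) = 14.29/EI.
With EI = 10000 kN·m²: δ_0 = 0.056071 m and δ_{QQ} = 0.001429 m/kN.
Compatibility — the beam at Q must follow the support down by 0.024 m: δ_0 − R_Q·δ_{QQ} = 0.024, so R_Q = (0.056071 − 0.024)/0.001429 = 22.44 kN.

R_Q = 22.44 kN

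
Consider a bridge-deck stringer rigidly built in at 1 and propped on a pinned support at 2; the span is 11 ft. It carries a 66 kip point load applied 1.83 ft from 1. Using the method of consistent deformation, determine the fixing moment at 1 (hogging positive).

M_1 = 92.31 kip·ft

Take the reaction at 2 as the redundant and release it; the primary structure is a cantilever fixed at 1.
Free-end deflection of the primary structure under the applied loading (downward +):
  point load 66 at a = 1.83: Pa²(3L − a)/(6EI) = 1148/EI
Flexibility coefficient — unit upward force at 2: δ_{22} = L³/(3EI) = 443.7/EI.
Compatibility at 2: δ_0 − R_2·δ_{22} = 0, so R_2 = 1148/443.7 = 2.588 kip.
Moment equilibrium about 1: M_1 = Σ(load moments about 1) − R_2·L = 120.8 − 2.588×11 = 92.31 kip·ft.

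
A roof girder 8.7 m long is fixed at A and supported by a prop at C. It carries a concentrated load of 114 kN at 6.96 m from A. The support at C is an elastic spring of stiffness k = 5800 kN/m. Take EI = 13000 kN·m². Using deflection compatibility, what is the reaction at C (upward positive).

R_C = 79.44 kN

Take the reaction at C as the redundant and release it; the primary structure is a cantilever fixed at A.
Free-end deflection of the primary structure under the applied loading (downward +):
  point load 114 at a = 6.96: Pa²(3L − a)/(6EI) = 17616/EI
Tip deflection under a unit load at C: L³/(3EI) = 219.5/EI.
With EI = 13000 kN·m²: δ_0 = 1.3551 m and δ_{CC} = 0.016885 m/kN.
Compatibility — the spring shortens by R_C/k under the reaction it provides: δ_0 − R_C·δ_{CC} = R_C/k. With 1/k = 0.000172 m/kN, R_C = δ_0 / (δ_{CC} + 1/k) = 1.3551 / (0.016885 + 0.000172) = 79.44 kN.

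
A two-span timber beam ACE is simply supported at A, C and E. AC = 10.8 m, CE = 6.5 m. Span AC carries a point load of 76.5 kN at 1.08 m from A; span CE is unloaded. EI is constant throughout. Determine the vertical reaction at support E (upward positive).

Take M_C as the redundant. Released structure: two simple spans AC and CE with a hinge at C.
End slopes at the hinge C, treating each span as simply supported:
  span AC: point load 76.5 at a = 1.08: Pab(L + a)/(6LEI) = 147.2/EI
  relative rotation θ_0 = (147.2 + 0)/EI = 147.2/EI
A unit hogging moment at C produces rotation L₁/(3EI) + L₂/(3EI) = 5.767/EI.
Slope continuity at C: θ_0 = M_C·5.767/EI, so M_C = 147.2/5.767 = 25.53 kN·m (hogging).
Span CE, ΣM about E: R_C^{CE}·6.5 = 0 + 25.53, so R_C^{CE} = 3.928 kN and R_E = 0 − 3.928 = -3.928 kN.

R_E = -3.928 kN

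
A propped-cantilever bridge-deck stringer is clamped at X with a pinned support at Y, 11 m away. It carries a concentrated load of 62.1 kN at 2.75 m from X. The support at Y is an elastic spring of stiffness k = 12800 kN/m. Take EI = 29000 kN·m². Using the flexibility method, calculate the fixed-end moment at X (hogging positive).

Release the roller at Y. Primary structure: cantilever fixed at X.
Deflection at Y on the released cantilever, summing each load's contribution:
  point load 62.1 at a = 2.75: Pa²(3L − a)/(6EI) = 2368/EI
Flexibility coefficient — unit upward force at Y: δ_{YY} = L³/(3EI) = 443.7/EI.
With EI = 29000 kN·m²: δ_0 = 0.081646 m and δ_{YY} = 0.015299 m/kN.
Compatibility — the spring shortens by R_Y/k under the reaction it provides: δ_0 − R_Y·δ_{YY} = R_Y/k. With 1/k = 0.000078 m/kN, R_Y = δ_0 / (δ_{YY} + 1/k) = 0.081646 / (0.015299 + 0.000078) = 5.31 kN.
Moment equilibrium about X: M_X = Σ(load moments about X) − R_Y·L = 170.8 − 5.31×11 = 112.4 kN·m.

M_X = 112.4 kN·m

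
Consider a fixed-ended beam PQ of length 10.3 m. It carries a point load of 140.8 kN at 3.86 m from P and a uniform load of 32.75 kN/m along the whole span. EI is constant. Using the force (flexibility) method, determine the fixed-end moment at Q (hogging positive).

M_Q = 416.9 kN·m

Take the two fixed-end moments M_P, M_Q as redundants; the released structure is the simple span PQ.
End rotations of the released simple span under the applied load (×1/EI):
  at P: point load 140.8 at a = 3.86: Pab(L + b)/(6LEI) = 948.1/EI
  at Q: point load 140.8 at a = 3.86: Pab(L + a)/(6LEI) = 802/EI
  at P: UDL 32.75: wL³/(24EI) = 1491/EI
  at Q: UDL 32.75: wL³/(24EI) = 1491/EI
  θ_P0 = 2439/EI,  θ_Q0 = 2293/EI
Flexibility coefficients: a unit moment at one end gives L/(3EI) there and L/(6EI) at the far end, so f₁₁ = f₂₂ = 3.433/EI and f₁₂ = f₂₁ = 1.717/EI.
Compatibility — zero rotation at each built-in end:
  3.433 M_P + 1.717 M_Q = 2439
  1.717 M_P + 3.433 M_Q = 2293
Solving the pair gives M_P = 502 kN·m and M_Q = 416.9 kN·m (hogging).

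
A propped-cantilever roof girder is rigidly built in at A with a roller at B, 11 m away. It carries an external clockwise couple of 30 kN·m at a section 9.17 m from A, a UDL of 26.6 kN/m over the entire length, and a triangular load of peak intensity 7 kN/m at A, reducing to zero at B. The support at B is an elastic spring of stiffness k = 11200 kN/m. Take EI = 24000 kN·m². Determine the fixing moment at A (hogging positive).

Take the reaction at B as the redundant and release it; the primary structure is a cantilever fixed at A.
Free-end deflection of the primary structure under the applied loading (downward +):
  clockwise couple 30 at a = 9.17: M₀a(2L − a)/(2EI) = 1765/EI
  UDL 26.6: wL⁴/(8EI) = 48681/EI
  triangular load, peak 7 at the fixed end: w₀L⁴/(30EI) = 3416/EI
  δ_0 = 53862/EI
Tip deflection under a unit load at B: L³/(3EI) = 443.7/EI.
With EI = 24000 kN·m²: δ_0 = 2.2443 m and δ_{BB} = 0.018486 m/kN.
Compatibility — the spring shortens by R_B/k under the reaction it provides: δ_0 − R_B·δ_{BB} = R_B/k. With 1/k = 0.000089 m/kN, R_B = δ_0 / (δ_{BB} + 1/k) = 2.2443 / (0.018486 + 0.000089) = 120.8 kN.
Moment equilibrium about A: M_A = Σ(load moments about A) − R_B·L = 1780 − 120.8×11 = 451.5 kN·m.

M_A = 451.5 kN·m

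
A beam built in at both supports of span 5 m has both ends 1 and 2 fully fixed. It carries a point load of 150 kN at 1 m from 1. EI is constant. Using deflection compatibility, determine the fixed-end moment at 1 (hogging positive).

M_1 = 96 kN·m

Release both end moments; the primary structure is a simply-supported span 12 with redundants M_1 and M_2.
Simple-span end rotations at 1 and 2 under the given loads:
  at 1: point load 150 at a = 1: Pab(L + b)/(6LEI) = 180/EI
  at 2: point load 150 at a = 1: Pab(L + a)/(6LEI) = 120/EI
  θ_10 = 180/EI,  θ_20 = 120/EI
Flexibility coefficients: a unit moment at one end gives L/(3EI) there and L/(6EI) at the far end, so f₁₁ = f₂₂ = 1.667/EI and f₁₂ = f₂₁ = 0.8333/EI.
Compatibility — zero rotation at each built-in end:
  1.667 M_1 + 0.8333 M_2 = 180
  0.8333 M_1 + 1.667 M_2 = 120
Solving the pair gives M_1 = 96 kN·m and M_2 = 24 kN·m (hogging).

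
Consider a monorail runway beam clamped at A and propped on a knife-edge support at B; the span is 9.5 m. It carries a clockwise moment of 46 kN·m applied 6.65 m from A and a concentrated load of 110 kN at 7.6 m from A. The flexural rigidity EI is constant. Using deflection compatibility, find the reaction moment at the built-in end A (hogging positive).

Choose R_B as the redundant. The primary structure is the cantilever fixed at A.
Deflection at B on the released cantilever, summing each load's contribution:
  clockwise couple 46 at a = 6.65: M₀a(2L − a)/(2EI) = 1889/EI
  point load 110 at a = 7.6: Pa²(3L − a)/(6EI) = 22132/EI
  δ_0 = 24021/EI
Flexibility coefficient — unit upward force at B: δ_{BB} = L³/(3EI) = 285.8/EI.
The prop prevents deflection at B: R_B = δ_0/δ_{BB} = 24021/285.8 = 84.05 kN.
Moment equilibrium about A: M_A = Σ(load moments about A) − R_B·L = 882 − 84.05×9.5 = 83.53 kN·m.

M_A = 83.53 kN·m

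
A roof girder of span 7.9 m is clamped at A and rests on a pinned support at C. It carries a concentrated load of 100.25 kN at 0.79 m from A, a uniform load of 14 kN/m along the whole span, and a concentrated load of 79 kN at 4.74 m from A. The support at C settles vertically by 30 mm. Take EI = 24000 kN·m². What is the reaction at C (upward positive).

Take the reaction at C as the redundant and release it; the primary structure is a cantilever fixed at A.
Primary-structure tip deflection at C by superposition:
  point load 100.25 at a = 0.79: Pa²(3L − a)/(6EI) = 238.9/EI
  UDL 14: wL⁴/(8EI) = 6816/EI
  point load 79 at a = 4.74: Pa²(3L − a)/(6EI) = 5609/EI
  δ_0 = 12664/EI
Flexibility coefficient — unit upward force at C: δ_{CC} = L³/(3EI) = 164.3/EI.
With EI = 24000 kN·m²: δ_0 = 0.52767 m and δ_{CC} = 0.006848 m/kN.
Compatibility — the beam at C must follow the support down by 0.03 m: δ_0 − R_C·δ_{CC} = 0.03, so R_C = (0.52767 − 0.03)/0.006848 = 72.68 kN.

R_C = 72.68 kN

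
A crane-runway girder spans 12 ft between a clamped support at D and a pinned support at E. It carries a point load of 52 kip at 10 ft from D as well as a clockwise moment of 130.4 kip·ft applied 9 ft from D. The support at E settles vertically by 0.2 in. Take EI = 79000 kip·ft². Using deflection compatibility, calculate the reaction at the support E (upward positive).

R_E = 52.12 kip

Release the roller at E. Primary structure: cantilever fixed at D.
Deflection at E on the released cantilever, summing each load's contribution:
  point load 52 at a = 10: Pa²(3L − a)/(6EI) = 22533/EI
  clockwise couple 130.4 at a = 9: M₀a(2L − a)/(2EI) = 8802/EI
  δ_0 = 31335/EI
Flexibility coefficient — unit upward force at E: δ_{EE} = L³/(3EI) = 576/EI.
With EI = 79000 kip·ft²: δ_0 = 0.39665 ft and δ_{EE} = 0.007291 ft/kip.
Compatibility — the beam at E must follow the support down by 0.01667 ft: δ_0 − R_E·δ_{EE} = 0.01667, so R_E = (0.39665 − 0.01667)/0.007291 = 52.12 kip.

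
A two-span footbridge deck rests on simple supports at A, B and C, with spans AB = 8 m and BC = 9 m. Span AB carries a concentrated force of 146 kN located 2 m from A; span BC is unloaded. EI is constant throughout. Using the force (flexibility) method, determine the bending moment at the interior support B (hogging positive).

M_B = 64.41 kN·m

Release continuity at B by inserting a hinge; the redundant is the internal moment M_B. The primary structure is two simply-supported spans AB and BC.
Discontinuity in slope at B on the released structure — sum the simple-span end rotations:
  span AB: point load 146 at a = 2: Pab(L + a)/(6LEI) = 365/EI
  relative rotation θ_0 = (365 + 0)/EI = 365/EI
A unit hogging moment at B produces rotation L₁/(3EI) + L₂/(3EI) = 5.667/EI.
Slope continuity at B: θ_0 = M_B·5.667/EI, so M_B = 365/5.667 = 64.41 kN·m (hogging).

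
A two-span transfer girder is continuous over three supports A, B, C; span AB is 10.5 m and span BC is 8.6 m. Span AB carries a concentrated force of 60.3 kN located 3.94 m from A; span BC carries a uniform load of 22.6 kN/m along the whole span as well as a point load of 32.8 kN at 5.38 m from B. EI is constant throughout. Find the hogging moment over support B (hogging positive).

Release continuity at B by inserting a hinge; the redundant is the internal moment M_B. The primary structure is two simply-supported spans AB and BC.
Discontinuity in slope at B on the released structure — sum the simple-span end rotations:
  span AB: point load 60.3 at a = 3.94: Pab(L + a)/(6LEI) = 357.2/EI
  span BC: UDL 22.6: wL³/(24EI) = 599/EI
  span BC: point load 32.8 at a = 5.38: Pab(L + b)/(6LEI) = 130.2/EI
  relative rotation θ_0 = (357.2 + 729.1)/EI = 1086/EI
A unit hogging moment at B produces rotation L₁/(3EI) + L₂/(3EI) = 6.367/EI.
Compatibility: M_B·(L₁+L₂)/(3EI) = θ_0, giving M_B = 170.6 kN·m (hogging).

M_B = 170.6 kN·m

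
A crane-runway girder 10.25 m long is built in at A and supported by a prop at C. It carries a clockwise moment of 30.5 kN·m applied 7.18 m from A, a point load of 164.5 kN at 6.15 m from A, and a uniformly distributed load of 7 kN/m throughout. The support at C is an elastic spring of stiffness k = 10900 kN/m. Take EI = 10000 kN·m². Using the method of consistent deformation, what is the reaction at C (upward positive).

Take the reaction at C as the redundant and release it; the primary structure is a cantilever fixed at A.
Free-end deflection of the primary structure under the applied loading (downward +):
  clockwise couple 30.5 at a = 7.18: M₀a(2L − a)/(2EI) = 1458/EI
  point load 164.5 at a = 6.15: Pa²(3L − a)/(6EI) = 25509/EI
  UDL 7: wL⁴/(8EI) = 9658/EI
  δ_0 = 36626/EI
Flexibility coefficient — unit upward force at C: δ_{CC} = L³/(3EI) = 359/EI.
With EI = 10000 kN·m²: δ_0 = 3.6626 m and δ_{CC} = 0.035896 m/kN.
Compatibility — the spring shortens by R_C/k under the reaction it provides: δ_0 − R_C·δ_{CC} = R_C/k. With 1/k = 0.000092 m/kN, R_C = δ_0 / (δ_{CC} + 1/k) = 3.6626 / (0.035896 + 0.000092) = 101.8 kN.

R_C = 101.8 kN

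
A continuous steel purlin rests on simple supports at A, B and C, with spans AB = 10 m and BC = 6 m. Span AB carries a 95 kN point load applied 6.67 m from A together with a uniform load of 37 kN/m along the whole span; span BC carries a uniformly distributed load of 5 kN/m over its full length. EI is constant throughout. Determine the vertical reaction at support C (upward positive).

Insert a hinge at B; M_B is the redundant, and each span becomes simply supported.
Rotations at B on the released spans (each span's end-slope, ×1/EI):
  span AB: point load 95 at a = 6.67: Pab(L + a)/(6LEI) = 586.2/EI
  span AB: UDL 37: wL³/(24EI) = 1542/EI
  span BC: UDL 5: wL³/(24EI) = 45/EI
  relative rotation θ_0 = (2128 + 45)/EI = 2173/EI
A unit hogging moment at B produces rotation L₁/(3EI) + L₂/(3EI) = 5.333/EI.
Slope continuity at B: θ_0 = M_B·5.333/EI, so M_B = 2173/5.333 = 407.4 kN·m (hogging).
Span BC, ΣM about C: R_B^{BC}·6 = 90 + 407.4, so R_B^{BC} = 82.9 kN and R_C = 30 − 82.9 = -52.9 kN.

R_C = -52.9 kN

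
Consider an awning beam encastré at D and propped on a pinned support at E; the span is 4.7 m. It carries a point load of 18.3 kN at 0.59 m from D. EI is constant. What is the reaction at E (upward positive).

R_E = 0.4145 kN

Choose R_E as the redundant. The primary structure is the cantilever fixed at D.
Free-end deflection of the primary structure under the applied loading (downward +):
  point load 18.3 at a = 0.59: Pa²(3L − a)/(6EI) = 14.34/EI
Flexibility coefficient — unit upward force at E: δ_{EE} = L³/(3EI) = 34.61/EI.
The prop prevents deflection at E: R_E = δ_0/δ_{EE} = 14.34/34.61 = 0.4145 kN.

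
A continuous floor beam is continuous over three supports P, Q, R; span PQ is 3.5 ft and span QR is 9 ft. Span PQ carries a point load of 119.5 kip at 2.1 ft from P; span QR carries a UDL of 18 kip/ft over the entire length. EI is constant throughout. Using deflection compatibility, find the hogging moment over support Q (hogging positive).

M_Q = 153.7 kip·ft

Release continuity at Q by inserting a hinge; the redundant is the internal moment M_Q. The primary structure is two simply-supported spans PQ and QR.
Discontinuity in slope at Q on the released structure — sum the simple-span end rotations:
  span PQ: point load 119.5 at a = 2.1: Pab(L + a)/(6LEI) = 93.69/EI
  span QR: UDL 18: wL³/(24EI) = 546.8/EI
  relative rotation θ_0 = (93.69 + 546.8)/EI = 640.4/EI
A unit hogging moment at Q produces rotation L₁/(3EI) + L₂/(3EI) = 4.167/EI.
Slope continuity at Q: θ_0 = M_Q·4.167/EI, so M_Q = 640.4/4.167 = 153.7 kip·ft (hogging).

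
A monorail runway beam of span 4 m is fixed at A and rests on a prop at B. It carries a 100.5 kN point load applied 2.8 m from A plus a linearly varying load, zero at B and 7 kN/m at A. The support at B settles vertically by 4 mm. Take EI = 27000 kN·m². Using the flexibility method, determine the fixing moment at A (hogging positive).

Choose R_B as the redundant. The primary structure is the cantilever fixed at A.
Primary-structure tip deflection at B by superposition:
  point load 100.5 at a = 2.8: Pa²(3L − a)/(6EI) = 1208/EI
  triangular load, peak 7 at the fixed end: w₀L⁴/(30EI) = 59.73/EI
  δ_0 = 1268/EI
Tip deflection under a unit load at B: L³/(3EI) = 21.33/EI.
With EI = 27000 kN·m²: δ_0 = 0.046958 m and δ_{BB} = 0.00079 m/kN.
Compatibility — the beam at B must follow the support down by 0.004 m: δ_0 − R_B·δ_{BB} = 0.004, so R_B = (0.046958 − 0.004)/0.00079 = 54.37 kN.
Moment equilibrium about A: M_A = Σ(load moments about A) − R_B·L = 300.1 − 54.37×4 = 82.59 kN·m.

M_A = 82.59 kN·m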